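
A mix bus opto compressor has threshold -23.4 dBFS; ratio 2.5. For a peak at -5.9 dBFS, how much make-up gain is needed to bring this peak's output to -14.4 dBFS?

2 dB

Overshoot 17.5 dB → 17.5/2.5 = 7 dB after compression, so the compressed level is -23.4 + 7 = -16.4 dBFS.
Make-up = target − compressed = -14.4 − (-16.4) = 2 dB.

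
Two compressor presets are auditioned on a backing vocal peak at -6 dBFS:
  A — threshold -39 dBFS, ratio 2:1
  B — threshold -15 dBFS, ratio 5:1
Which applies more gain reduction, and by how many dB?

A: 33 dB over, compressed to 16.5 dB over, so 16.5 dB of GR.
B: 9 dB over, compressed to 1.8 dB over, so 7.2 dB of GR.
Difference: 9.3 dB in favour of A.

A, by 9.3 dB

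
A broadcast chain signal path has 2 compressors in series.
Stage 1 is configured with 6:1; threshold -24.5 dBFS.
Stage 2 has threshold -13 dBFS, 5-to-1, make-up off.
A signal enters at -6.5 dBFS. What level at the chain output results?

-21.5 dBFS

Stage 1: -6.5 dBFS is 18 dB over -24.5 dBFS; at 6:1 that becomes 3 dB over, giving -21.5 dBFS.
Stage 2: -21.5 dBFS is at or below the -13 dBFS threshold — no compression; output -21.5 dBFS.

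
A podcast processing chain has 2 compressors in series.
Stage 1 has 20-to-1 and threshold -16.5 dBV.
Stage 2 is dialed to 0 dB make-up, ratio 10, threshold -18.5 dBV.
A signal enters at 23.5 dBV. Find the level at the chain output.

-18.1 dBV

Stage 1: 23.5 dBV is 40 dB over -16.5 dBV; at 20:1 that becomes 2 dB over, giving -14.5 dBV.
Stage 2: 4 dB above -18.5 dBV, reduced 10:1 to 0.4 dB above → -18.1 dBV.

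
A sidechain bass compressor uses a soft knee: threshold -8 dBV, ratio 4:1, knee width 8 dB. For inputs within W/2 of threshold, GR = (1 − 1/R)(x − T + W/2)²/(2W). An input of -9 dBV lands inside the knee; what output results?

x − T + W/2 = -9 − (-8) + 4 = 3.
GR = (1 − 1/4) × 3² / 16 = 0.75 × 9 / 16 = 0.421875 dB.
Output = -9 − 0.421875 = -9.421875 dBV.

-9.421875 dBV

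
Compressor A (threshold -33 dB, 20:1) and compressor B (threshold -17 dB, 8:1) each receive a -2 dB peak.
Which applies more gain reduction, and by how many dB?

A, by 16.325 dB

A: 31 dB over, compressed to 1.55 dB over, so 29.45 dB of GR.
B: 15 dB over, compressed to 1.875 dB over, so 13.125 dB of GR.
A reduces 16.325 dB more.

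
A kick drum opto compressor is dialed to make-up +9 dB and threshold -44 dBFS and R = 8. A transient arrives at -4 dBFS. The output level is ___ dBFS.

-4 dBFS sits 40 dB over threshold.
The 40 dB excess becomes 5 dB after 8:1 reduction.
So the level is -44 + 5 = -39 dBFS; make-up adds 9 dB, giving -30 dBFS.

-30 dBFS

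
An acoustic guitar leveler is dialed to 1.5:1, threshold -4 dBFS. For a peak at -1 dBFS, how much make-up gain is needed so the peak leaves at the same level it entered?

Overshoot 3 dB → 3/1.5 = 2 dB after compression, so the compressed level is -4 + 2 = -2 dBFS.
Make-up = target − compressed = -1 − (-2) = 1 dB.

1 dB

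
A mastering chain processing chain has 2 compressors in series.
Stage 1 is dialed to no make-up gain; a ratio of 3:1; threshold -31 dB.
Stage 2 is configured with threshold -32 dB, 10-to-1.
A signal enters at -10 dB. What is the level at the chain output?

Stage 1: -10 dB is 21 dB over -31 dB; at 3:1 that becomes 7 dB over, giving -24 dB.
Stage 2: 8 dB above -32 dB, reduced 10:1 to 0.8 dB above → -31.2 dB.

-31.2 dB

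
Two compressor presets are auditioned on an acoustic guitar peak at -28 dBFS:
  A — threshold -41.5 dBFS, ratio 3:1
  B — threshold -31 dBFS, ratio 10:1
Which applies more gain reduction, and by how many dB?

A: 13.5 dB over, compressed to 4.5 dB over, so 9 dB of GR.
B: 3 dB over, compressed to 0.3 dB over, so 2.7 dB of GR.
Difference: 6.3 dB in favour of A.

A, by 6.3 dB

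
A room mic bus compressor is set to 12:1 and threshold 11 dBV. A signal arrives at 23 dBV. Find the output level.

12 dBV

Overshoot: 23 − 11 = 12 dB.
The 12 dB excess becomes 1 dB after 12:1 reduction.
Output = 11 + 1 = 12 dBV.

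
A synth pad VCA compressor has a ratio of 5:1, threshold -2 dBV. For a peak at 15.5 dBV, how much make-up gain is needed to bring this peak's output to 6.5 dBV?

5 dB

Overshoot 17.5 dB → 17.5/5 = 3.5 dB after compression, so the compressed level is -2 + 3.5 = 1.5 dBV.
Make-up = target − compressed = 6.5 − 1.5 = 5 dB.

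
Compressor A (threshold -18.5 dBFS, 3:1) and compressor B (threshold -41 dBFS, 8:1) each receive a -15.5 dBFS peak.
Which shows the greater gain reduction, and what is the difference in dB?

A: overshoot 3 dB → output overshoot 1 dB → GR 2 dB.
B: overshoot 25.5 dB → output overshoot 3.1875 dB → GR 22.3125 dB.
B reduces 20.3125 dB more.

B, by 20.3125 dB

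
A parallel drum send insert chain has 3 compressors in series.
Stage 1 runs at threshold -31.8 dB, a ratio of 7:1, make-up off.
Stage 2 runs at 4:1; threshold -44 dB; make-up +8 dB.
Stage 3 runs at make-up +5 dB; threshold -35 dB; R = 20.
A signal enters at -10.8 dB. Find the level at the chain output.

Stage 1: -10.8 dB is 21 dB over -31.8 dB; at 7:1 that becomes 3 dB over, giving -28.8 dB.
Stage 2: 15.2 dB above -44 dB, reduced 4:1 to 3.8 dB above → -40.2 dB; +8 dB make-up → -32.2 dB.
Stage 3: 2.8 dB above -35 dB, reduced 20:1 to 0.14 dB above → -34.86 dB; +5 dB make-up → -29.86 dB.

-29.86 dB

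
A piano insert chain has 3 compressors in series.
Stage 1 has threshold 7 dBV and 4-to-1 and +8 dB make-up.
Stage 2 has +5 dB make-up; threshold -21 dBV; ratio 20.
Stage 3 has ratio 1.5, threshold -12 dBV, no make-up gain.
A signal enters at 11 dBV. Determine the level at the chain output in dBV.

-14.15 dBV

Stage 1: 4 dB above 7 dBV, reduced 4:1 to 1 dB above → 8 dBV; +8 dB make-up → 16 dBV.
Stage 2: 37 dB above -21 dBV, reduced 20:1 to 1.85 dB above → -19.15 dBV; +5 dB make-up → -14.15 dBV.
Stage 3: below threshold (-14.15 ≤ -12); passes unchanged; output -14.15 dBV.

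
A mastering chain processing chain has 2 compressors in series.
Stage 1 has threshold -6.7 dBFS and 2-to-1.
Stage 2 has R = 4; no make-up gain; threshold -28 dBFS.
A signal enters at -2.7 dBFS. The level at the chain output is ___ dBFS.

Stage 1: -2.7 dBFS is 4 dB over -6.7 dBFS; at 2:1 that becomes 2 dB over, giving -4.7 dBFS.
Stage 2: -4.7 dBFS is 23.3 dB over -28 dBFS; at 4:1 that becomes 5.825 dB over, giving -22.175 dBFS.

-22.175 dBFS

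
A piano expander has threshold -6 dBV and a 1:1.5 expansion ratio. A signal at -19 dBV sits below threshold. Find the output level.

-25.5 dBV

Below threshold, a 1:1.5 expander applies gain = (1.5−1)×(T − x) of attenuation.
(1.5−1) × 13 = 6.5 dB, so output = -19 − 6.5 = -25.5 dBV.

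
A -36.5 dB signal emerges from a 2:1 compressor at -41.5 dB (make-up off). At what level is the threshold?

Let T be the threshold. Output overshoot = (input overshoot)/R, so -41.5 − T = (-36.5 − T)/2.
2·(-41.5 − T) = -36.5 − T → 1·T = -83 − (-36.5) = -46.5.
T = -46.5/1 = -46.5 dB.

-46.5 dB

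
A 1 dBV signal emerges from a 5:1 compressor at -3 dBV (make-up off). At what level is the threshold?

-4 dBV

Let T be the threshold. Output overshoot = (input overshoot)/R, so -3 − T = (1 − T)/5.
5·(-3 − T) = 1 − T → 4·T = -15 − 1 = -16.
T = -16/4 = -4 dBV.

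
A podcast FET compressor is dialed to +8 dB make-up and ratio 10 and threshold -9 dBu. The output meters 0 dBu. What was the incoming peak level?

1 dBu

Before make-up, the level was 0 − 8 = -8 dBu.
That's 1 dB above the -9 dBu threshold.
Input overshoot = R × output overshoot = 10 dB → input = -9 + 10 = 1 dBu.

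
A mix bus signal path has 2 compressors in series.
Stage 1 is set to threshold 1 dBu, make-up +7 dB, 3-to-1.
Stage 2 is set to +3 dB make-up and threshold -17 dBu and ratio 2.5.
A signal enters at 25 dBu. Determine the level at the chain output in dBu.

Stage 1: 24 dB above 1 dBu, reduced 3:1 to 8 dB above → 9 dBu; +7 dB make-up → 16 dBu.
Stage 2: overshoot 33 dB → 33/2.5 = 13.2 dB → -3.8 dBu; +3 dB make-up → -0.8 dBu.

-0.8 dBu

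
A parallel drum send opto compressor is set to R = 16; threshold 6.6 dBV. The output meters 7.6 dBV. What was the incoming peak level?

22.6 dBV

The compressed level sits 7.6 − 6.6 = 1 dB over threshold.
Input overshoot = R × output overshoot = 16 dB → input = 6.6 + 16 = 22.6 dBV.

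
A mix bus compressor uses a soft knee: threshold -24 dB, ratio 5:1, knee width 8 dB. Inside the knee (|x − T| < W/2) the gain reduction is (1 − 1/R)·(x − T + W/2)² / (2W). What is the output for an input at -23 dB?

-24.25 dB

x − T + W/2 = -23 − (-24) + 4 = 5.
GR = (1 − 1/5) × 5² / 16 = 0.8 × 25 / 16 = 1.25 dB.
Output = -23 − 1.25 = -24.25 dB.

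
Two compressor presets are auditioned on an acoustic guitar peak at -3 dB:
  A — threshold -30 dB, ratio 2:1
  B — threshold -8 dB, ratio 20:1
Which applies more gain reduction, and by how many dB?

A: overshoot 27 dB → output overshoot 13.5 dB → GR 13.5 dB.
B: overshoot 5 dB → output overshoot 0.25 dB → GR 4.75 dB.
Difference: 8.75 dB in favour of A.

A, by 8.75 dB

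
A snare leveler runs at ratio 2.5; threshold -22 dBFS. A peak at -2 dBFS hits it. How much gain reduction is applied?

Overshoot = -2 − (-22) = 20 dB.
At 2.5:1, output sits 20/2.5 = 8 dB above threshold.
Gain reduction = 20 − 8 = 12 dB.

12 dB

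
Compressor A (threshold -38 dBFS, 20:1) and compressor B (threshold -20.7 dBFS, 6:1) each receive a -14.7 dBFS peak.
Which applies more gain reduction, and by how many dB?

A: GR = 23.3 − 23.3/20 = 22.135 dB.
B: GR = 6 − 6/6 = 5 dB.
A reduces 17.135 dB more.

A, by 17.135 dB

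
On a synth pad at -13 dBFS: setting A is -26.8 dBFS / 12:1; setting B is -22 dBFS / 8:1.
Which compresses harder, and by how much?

A, by 4.775 dB

A: overshoot 13.8 dB → output overshoot 1.15 dB → GR 12.65 dB.
B: overshoot 9 dB → output overshoot 1.125 dB → GR 7.875 dB.
A reduces 4.775 dB more.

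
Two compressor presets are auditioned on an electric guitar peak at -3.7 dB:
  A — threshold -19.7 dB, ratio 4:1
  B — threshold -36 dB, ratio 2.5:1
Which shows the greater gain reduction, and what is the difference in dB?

B, by 7.38 dB

A: 16 dB over, compressed to 4 dB over, so 12 dB of GR.
B: 32.3 dB over, compressed to 12.92 dB over, so 19.38 dB of GR.
B reduces 7.38 dB more.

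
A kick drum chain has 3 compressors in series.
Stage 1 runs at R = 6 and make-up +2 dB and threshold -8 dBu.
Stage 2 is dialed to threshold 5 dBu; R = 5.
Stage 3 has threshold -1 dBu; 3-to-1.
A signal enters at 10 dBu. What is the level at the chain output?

-3 dBu

Stage 1: 18 dB above -8 dBu, reduced 6:1 to 3 dB above → -5 dBu; +2 dB make-up → -3 dBu.
Stage 2: below threshold (-3 ≤ 5); passes unchanged; output -3 dBu.
Stage 3: below threshold (-3 ≤ -1); passes unchanged; output -3 dBu.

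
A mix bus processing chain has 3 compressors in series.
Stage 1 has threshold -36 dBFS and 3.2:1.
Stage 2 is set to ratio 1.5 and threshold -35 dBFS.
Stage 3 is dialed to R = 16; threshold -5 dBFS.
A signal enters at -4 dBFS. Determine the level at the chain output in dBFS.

-29 dBFS

Stage 1: 32 dB above -36 dBFS, reduced 3.2:1 to 10 dB above → -26 dBFS.
Stage 2: overshoot 9 dB → 9/1.5 = 6 dB → -29 dBFS.
Stage 3: below threshold (-29 ≤ -5); passes unchanged; output -29 dBFS.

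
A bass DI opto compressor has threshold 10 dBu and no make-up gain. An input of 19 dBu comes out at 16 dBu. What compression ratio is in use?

1.5:1

Input overshoot = 19 − 10 = 9 dB; output overshoot = 16 − 10 = 6 dB.
Ratio = 9 / 6 = 1.5.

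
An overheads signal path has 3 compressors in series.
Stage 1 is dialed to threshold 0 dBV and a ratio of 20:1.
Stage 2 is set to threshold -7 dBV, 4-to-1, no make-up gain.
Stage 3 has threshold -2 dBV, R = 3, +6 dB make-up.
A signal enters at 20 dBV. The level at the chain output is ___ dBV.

1 dBV

Stage 1: overshoot 20 dB → 20/20 = 1 dB → 1 dBV.
Stage 2: 8 dB above -7 dBV, reduced 4:1 to 2 dB above → -5 dBV.
Stage 3: -5 dBV is at or below the -2 dBV threshold — no compression; make-up brings it to 1 dBV.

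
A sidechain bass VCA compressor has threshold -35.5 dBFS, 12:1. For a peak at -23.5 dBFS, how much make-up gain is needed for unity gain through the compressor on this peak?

Overshoot 12 dB → 12/12 = 1 dB after compression, so the compressed level is -35.5 + 1 = -34.5 dBFS.
Make-up = target − compressed = -23.5 − (-34.5) = 11 dB.

11 dB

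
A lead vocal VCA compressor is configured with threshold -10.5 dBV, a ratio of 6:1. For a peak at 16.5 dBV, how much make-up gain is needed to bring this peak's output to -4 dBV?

2 dB

The peak compresses to -10.5 + 27/6 = -6 dBV.
To reach -4 dBV requires -4 − (-6) = 2 dB of make-up.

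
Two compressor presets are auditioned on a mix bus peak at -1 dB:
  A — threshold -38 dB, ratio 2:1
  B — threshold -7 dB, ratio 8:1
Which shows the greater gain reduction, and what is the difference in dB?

A: overshoot 37 dB → output overshoot 18.5 dB → GR 18.5 dB.
B: overshoot 6 dB → output overshoot 0.75 dB → GR 5.25 dB.
A applies 13.25 dB more gain reduction.

A, by 13.25 dB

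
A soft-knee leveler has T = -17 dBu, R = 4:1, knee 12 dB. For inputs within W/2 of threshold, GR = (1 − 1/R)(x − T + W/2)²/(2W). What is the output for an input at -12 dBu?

x − T + W/2 = -12 − (-17) + 6 = 11.
GR = (1 − 1/4) × 11² / 24 = 0.75 × 121 / 24 = 3.78125 dB.
Output = -12 − 3.78125 = -15.78125 dBu.

-15.78125 dBu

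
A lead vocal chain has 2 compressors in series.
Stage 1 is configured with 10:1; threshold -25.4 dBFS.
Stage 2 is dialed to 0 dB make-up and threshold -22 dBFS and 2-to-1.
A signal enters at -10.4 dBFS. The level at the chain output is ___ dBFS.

Stage 1: -10.4 dBFS is 15 dB over -25.4 dBFS; at 10:1 that becomes 1.5 dB over, giving -23.9 dBFS.
Stage 2: below threshold (-23.9 ≤ -22); passes unchanged; output -23.9 dBFS.

-23.9 dBFS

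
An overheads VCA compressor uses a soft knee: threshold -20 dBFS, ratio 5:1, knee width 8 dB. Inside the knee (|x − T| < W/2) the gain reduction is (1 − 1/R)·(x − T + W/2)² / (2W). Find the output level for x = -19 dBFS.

x − T + W/2 = -19 − (-20) + 4 = 5.
GR = (1 − 1/5) × 5² / 16 = 0.8 × 25 / 16 = 1.25 dB.
Output = -19 − 1.25 = -20.25 dBFS.

-20.25 dBFS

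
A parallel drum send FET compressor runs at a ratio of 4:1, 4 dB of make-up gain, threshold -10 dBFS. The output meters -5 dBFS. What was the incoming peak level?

-6 dBFS

Before make-up, the level was -5 − 4 = -9 dBFS.
That's 1 dB above the -10 dBFS threshold.
Input overshoot = R × output overshoot = 4 dB → input = -10 + 4 = -6 dBFS.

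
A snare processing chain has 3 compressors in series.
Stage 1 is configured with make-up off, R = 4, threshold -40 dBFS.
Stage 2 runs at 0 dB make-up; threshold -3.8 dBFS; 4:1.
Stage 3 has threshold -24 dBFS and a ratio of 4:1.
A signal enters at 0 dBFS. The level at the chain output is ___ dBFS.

Stage 1: 0 dBFS is 40 dB over -40 dBFS; at 4:1 that becomes 10 dB over, giving -30 dBFS.
Stage 2: -30 dBFS is at or below the -3.8 dBFS threshold — no compression; output -30 dBFS.
Stage 3: -30 dBFS is at or below the -24 dBFS threshold — no compression; output -30 dBFS.

-30 dBFS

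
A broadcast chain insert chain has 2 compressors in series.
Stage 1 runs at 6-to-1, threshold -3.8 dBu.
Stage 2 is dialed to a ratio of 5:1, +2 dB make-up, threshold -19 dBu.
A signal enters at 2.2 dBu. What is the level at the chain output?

-13.76 dBu

Stage 1: 2.2 dBu is 6 dB over -3.8 dBu; at 6:1 that becomes 1 dB over, giving -2.8 dBu.
Stage 2: overshoot 16.2 dB → 16.2/5 = 3.24 dB → -15.76 dBu; +2 dB make-up → -13.76 dBu.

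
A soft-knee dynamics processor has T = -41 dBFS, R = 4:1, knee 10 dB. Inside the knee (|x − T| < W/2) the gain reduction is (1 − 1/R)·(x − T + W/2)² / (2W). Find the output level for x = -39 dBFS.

x − T + W/2 = -39 − (-41) + 5 = 7.
GR = (1 − 1/4) × 7² / 20 = 0.75 × 49 / 20 = 1.8375 dB.
Output = -39 − 1.8375 = -40.8375 dBFS.

-40.8375 dBFS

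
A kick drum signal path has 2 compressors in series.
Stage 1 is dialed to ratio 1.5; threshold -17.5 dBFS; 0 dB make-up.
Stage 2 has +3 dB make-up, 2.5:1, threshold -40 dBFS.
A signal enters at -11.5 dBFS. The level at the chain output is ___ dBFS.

-26.4 dBFS

Stage 1: overshoot 6 dB → 6/1.5 = 4 dB → -13.5 dBFS.
Stage 2: -13.5 dBFS is 26.5 dB over -40 dBFS; at 2.5:1 that becomes 10.6 dB over, giving -29.4 dBFS; +3 dB make-up → -26.4 dBFS.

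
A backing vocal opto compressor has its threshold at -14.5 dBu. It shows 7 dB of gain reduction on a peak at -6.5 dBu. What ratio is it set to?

8:1

Input overshoot = -6.5 − (-14.5) = 8 dB.
Output overshoot = 8 − 7 = 1 dB.
Ratio = input overshoot / output overshoot = 8 / 1 = 8.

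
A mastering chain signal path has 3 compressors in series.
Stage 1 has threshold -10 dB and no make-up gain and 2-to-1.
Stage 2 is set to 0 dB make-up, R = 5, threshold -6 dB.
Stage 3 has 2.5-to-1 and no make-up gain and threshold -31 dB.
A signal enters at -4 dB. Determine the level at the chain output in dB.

-21.4 dB

Stage 1: overshoot 6 dB → 6/2 = 3 dB → -7 dB.
Stage 2: -7 dB is at or below the -6 dB threshold — no compression; output -7 dB.
Stage 3: -7 dB is 24 dB over -31 dB; at 2.5:1 that becomes 9.6 dB over, giving -21.4 dB.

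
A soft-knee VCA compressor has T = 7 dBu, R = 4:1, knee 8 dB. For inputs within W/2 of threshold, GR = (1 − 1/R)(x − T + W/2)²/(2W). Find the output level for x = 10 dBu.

x − T + W/2 = 10 − 7 + 4 = 7.
GR = (1 − 1/4) × 7² / 16 = 0.75 × 49 / 16 = 2.296875 dB.
Output = 10 − 2.296875 = 7.703125 dBu.

7.703125 dBu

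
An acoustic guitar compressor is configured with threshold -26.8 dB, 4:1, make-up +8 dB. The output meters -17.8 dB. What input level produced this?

-22.8 dB

Before make-up, the level was -17.8 − 8 = -25.8 dB.
The compressed level sits -25.8 − (-26.8) = 1 dB over threshold.
Input overshoot = R × output overshoot = 4 dB → input = -26.8 + 4 = -22.8 dB.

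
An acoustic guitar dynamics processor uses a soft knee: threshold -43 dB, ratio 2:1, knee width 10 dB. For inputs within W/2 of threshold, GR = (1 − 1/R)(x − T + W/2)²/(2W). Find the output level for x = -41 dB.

-42.225 dB

x − T + W/2 = -41 − (-43) + 5 = 7.
GR = (1 − 1/2) × 7² / 20 = 0.5 × 49 / 20 = 1.225 dB.
Output = -41 − 1.225 = -42.225 dB.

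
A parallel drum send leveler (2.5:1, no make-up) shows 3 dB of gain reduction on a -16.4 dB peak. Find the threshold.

Let T be the threshold. Output overshoot = (input overshoot)/R, so -19.4 − T = (-16.4 − T)/2.5.
2.5·(-19.4 − T) = -16.4 − T → 1.5·T = -48.5 − (-16.4) = -32.1.
T = -32.1/1.5 = -21.4 dB.

-21.4 dB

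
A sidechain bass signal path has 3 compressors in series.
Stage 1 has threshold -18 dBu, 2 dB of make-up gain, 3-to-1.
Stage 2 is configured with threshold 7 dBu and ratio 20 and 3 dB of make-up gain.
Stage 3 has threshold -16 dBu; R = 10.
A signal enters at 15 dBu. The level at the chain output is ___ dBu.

Stage 1: 33 dB above -18 dBu, reduced 3:1 to 11 dB above → -7 dBu; +2 dB make-up → -5 dBu.
Stage 2: -5 dBu is at or below the 7 dBu threshold — no compression; make-up brings it to -2 dBu.
Stage 3: overshoot 14 dB → 14/10 = 1.4 dB → -14.6 dBu.

-14.6 dBu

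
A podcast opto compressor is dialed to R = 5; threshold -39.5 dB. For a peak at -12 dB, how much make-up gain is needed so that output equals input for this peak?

The peak compresses to -39.5 + 27.5/5 = -34 dB.
To reach -12 dB requires -12 − (-34) = 22 dB of make-up.

22 dB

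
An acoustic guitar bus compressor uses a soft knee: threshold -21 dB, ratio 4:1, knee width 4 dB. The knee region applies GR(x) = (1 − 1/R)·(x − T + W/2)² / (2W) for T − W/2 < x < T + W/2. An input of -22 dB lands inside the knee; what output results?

-22.09375 dB

x − T + W/2 = -22 − (-21) + 2 = 1.
GR = (1 − 1/4) × 1² / 8 = 0.75 × 1 / 8 = 0.09375 dB.
Output = -22 − 0.09375 = -22.09375 dB.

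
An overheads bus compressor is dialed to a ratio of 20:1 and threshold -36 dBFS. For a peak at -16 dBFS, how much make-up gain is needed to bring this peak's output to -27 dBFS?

Overshoot 20 dB → 20/20 = 1 dB after compression, so the compressed level is -36 + 1 = -35 dBFS.
Make-up = target − compressed = -27 − (-35) = 8 dB.

8 dB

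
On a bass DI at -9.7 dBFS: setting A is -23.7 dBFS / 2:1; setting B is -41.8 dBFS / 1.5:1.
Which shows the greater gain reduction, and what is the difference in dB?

A: overshoot 14 dB → output overshoot 7 dB → GR 7 dB.
B: overshoot 32.1 dB → output overshoot 21.4 dB → GR 10.7 dB.
Difference: 3.7 dB in favour of B.

B, by 3.7 dB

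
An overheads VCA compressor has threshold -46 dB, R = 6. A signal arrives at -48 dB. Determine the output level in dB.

-48 dB

-48 dB is 2 dB below the -46 dB threshold, so no gain reduction is applied.
Output = input = -48 dB.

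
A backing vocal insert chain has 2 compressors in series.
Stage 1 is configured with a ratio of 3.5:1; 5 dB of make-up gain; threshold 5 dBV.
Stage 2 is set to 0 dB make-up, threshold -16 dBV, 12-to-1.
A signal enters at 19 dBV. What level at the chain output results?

-13.5 dBV

Stage 1: 14 dB above 5 dBV, reduced 3.5:1 to 4 dB above → 9 dBV; +5 dB make-up → 14 dBV.
Stage 2: overshoot 30 dB → 30/12 = 2.5 dB → -13.5 dBV.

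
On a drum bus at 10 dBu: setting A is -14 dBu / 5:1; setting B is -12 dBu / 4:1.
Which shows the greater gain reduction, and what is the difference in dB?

A: 24 dB over, compressed to 4.8 dB over, so 19.2 dB of GR.
B: 22 dB over, compressed to 5.5 dB over, so 16.5 dB of GR.
A reduces 2.7 dB more.

A, by 2.7 dB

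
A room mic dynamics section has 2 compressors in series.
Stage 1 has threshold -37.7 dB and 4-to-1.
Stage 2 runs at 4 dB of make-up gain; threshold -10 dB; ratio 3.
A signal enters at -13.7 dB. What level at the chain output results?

-27.7 dB

Stage 1: overshoot 24 dB → 24/4 = 6 dB → -31.7 dB.
Stage 2: below threshold (-31.7 ≤ -10); passes unchanged; make-up brings it to -27.7 dB.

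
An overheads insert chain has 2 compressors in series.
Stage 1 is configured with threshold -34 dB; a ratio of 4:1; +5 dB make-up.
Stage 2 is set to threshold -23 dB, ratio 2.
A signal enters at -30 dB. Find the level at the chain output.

Stage 1: -30 dB is 4 dB over -34 dB; at 4:1 that becomes 1 dB over, giving -33 dB; +5 dB make-up → -28 dB.
Stage 2: -28 dB is at or below the -23 dB threshold — no compression; output -28 dB.

-28 dB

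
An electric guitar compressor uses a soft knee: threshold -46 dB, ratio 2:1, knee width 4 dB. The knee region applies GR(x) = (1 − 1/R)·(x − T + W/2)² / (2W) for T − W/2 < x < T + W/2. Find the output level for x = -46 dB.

x − T + W/2 = -46 − (-46) + 2 = 2.
GR = (1 − 1/2) × 2² / 8 = 0.5 × 4 / 8 = 0.25 dB.
Output = -46 − 0.25 = -46.25 dB.

-46.25 dB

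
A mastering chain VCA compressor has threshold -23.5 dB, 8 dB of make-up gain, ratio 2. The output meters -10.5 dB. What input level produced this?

Before make-up, the level was -10.5 − 8 = -18.5 dB.
Post-compression overshoot = -18.5 − (-23.5) = 5 dB.
Undo the ratio: input overshoot = 5 × 2 = 10 dB, giving input = -13.5 dB.

-13.5 dB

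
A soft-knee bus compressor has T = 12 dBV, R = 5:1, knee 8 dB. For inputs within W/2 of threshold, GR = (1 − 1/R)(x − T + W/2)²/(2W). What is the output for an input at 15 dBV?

12.55 dBV

x − T + W/2 = 15 − 12 + 4 = 7.
GR = (1 − 1/5) × 7² / 16 = 0.8 × 49 / 16 = 2.45 dB.
Output = 15 − 2.45 = 12.55 dBV.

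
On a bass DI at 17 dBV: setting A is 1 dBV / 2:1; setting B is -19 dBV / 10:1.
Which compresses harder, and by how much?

B, by 24.4 dB

A: 16 dB over, compressed to 8 dB over, so 8 dB of GR.
B: 36 dB over, compressed to 3.6 dB over, so 32.4 dB of GR.
B reduces 24.4 dB more.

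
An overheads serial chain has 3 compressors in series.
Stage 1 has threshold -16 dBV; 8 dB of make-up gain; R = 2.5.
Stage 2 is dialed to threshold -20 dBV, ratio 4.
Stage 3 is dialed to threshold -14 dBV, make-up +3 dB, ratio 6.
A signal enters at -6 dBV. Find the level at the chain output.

-13 dBV

Stage 1: -6 dBV is 10 dB over -16 dBV; at 2.5:1 that becomes 4 dB over, giving -12 dBV; +8 dB make-up → -4 dBV.
Stage 2: 16 dB above -20 dBV, reduced 4:1 to 4 dB above → -16 dBV.
Stage 3: below threshold (-16 ≤ -14); passes unchanged; make-up brings it to -13 dBV.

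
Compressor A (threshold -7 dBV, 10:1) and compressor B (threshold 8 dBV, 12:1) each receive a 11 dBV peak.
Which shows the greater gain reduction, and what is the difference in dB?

A: GR = 18 − 18/10 = 16.2 dB.
B: GR = 3 − 3/12 = 2.75 dB.
A applies 13.45 dB more gain reduction.

A, by 13.45 dB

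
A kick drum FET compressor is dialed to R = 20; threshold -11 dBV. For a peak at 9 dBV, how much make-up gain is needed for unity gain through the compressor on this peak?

19 dB

Overshoot 20 dB → 20/20 = 1 dB after compression, so the compressed level is -11 + 1 = -10 dBV.
Make-up = target − compressed = 9 − (-10) = 19 dB.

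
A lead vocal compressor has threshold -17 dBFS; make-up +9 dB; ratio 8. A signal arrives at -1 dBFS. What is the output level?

-6 dBFS

-1 dBFS sits 16 dB over threshold.
At 8:1 the overshoot is divided by 8, leaving 2 dB above threshold.
So the level is -17 + 2 = -15 dBFS; make-up adds 9 dB, giving -6 dBFS.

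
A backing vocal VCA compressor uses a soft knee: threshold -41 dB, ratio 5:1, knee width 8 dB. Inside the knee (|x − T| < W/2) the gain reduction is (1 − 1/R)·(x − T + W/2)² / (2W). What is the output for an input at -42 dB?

x − T + W/2 = -42 − (-41) + 4 = 3.
GR = (1 − 1/5) × 3² / 16 = 0.8 × 9 / 16 = 0.45 dB.
Output = -42 − 0.45 = -42.45 dB.

-42.45 dB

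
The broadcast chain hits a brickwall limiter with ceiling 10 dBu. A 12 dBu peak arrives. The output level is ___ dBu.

10 dBu

A brickwall limiter is an ∞:1 compressor: any input above the ceiling is clamped to 10 dBu.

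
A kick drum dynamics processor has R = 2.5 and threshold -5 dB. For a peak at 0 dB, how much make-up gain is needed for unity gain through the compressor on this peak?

The peak compresses to -5 + 5/2.5 = -3 dB.
To reach 0 dB requires 0 − (-3) = 3 dB of make-up.

3 dB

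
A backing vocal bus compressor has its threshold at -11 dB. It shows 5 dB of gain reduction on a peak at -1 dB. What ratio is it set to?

Input overshoot = -1 − (-11) = 10 dB.
Output overshoot = 10 − 5 = 5 dB.
Ratio = input overshoot / output overshoot = 10 / 5 = 2.

2:1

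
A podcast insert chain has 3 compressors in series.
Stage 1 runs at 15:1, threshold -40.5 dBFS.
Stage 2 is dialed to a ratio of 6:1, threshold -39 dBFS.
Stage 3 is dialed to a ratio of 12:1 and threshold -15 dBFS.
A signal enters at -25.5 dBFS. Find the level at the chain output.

Stage 1: 15 dB above -40.5 dBFS, reduced 15:1 to 1 dB above → -39.5 dBFS.
Stage 2: below threshold (-39.5 ≤ -39); passes unchanged; output -39.5 dBFS.
Stage 3: below threshold (-39.5 ≤ -15); passes unchanged; output -39.5 dBFS.

-39.5 dBFS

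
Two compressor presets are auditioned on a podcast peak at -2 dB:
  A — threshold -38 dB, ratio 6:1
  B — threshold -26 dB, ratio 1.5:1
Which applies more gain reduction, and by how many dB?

A, by 22 dB

A: 36 dB over, compressed to 6 dB over, so 30 dB of GR.
B: 24 dB over, compressed to 16 dB over, so 8 dB of GR.
A reduces 22 dB more.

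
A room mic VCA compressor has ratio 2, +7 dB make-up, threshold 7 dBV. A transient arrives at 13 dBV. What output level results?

The input is 6 dB above the 7 dBV threshold.
At 2:1 the overshoot is divided by 2, leaving 3 dB above threshold.
So the level is 7 + 3 = 10 dBV; make-up adds 7 dB, giving 17 dBV.

17 dBV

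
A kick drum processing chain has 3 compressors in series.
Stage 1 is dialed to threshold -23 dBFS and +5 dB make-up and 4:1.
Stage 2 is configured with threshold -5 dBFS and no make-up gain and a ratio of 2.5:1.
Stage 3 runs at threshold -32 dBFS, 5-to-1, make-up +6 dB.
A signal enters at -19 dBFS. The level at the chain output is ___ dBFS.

-23 dBFS

Stage 1: -19 dBFS is 4 dB over -23 dBFS; at 4:1 that becomes 1 dB over, giving -22 dBFS; +5 dB make-up → -17 dBFS.
Stage 2: -17 dBFS ≤ -5 dBFS, so stage 2 doesn't engage; output -17 dBFS.
Stage 3: 15 dB above -32 dBFS, reduced 5:1 to 3 dB above → -29 dBFS; +6 dB make-up → -23 dBFS.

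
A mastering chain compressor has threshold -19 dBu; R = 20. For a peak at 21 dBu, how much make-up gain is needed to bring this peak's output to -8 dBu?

9 dB

The peak compresses to -19 + 40/20 = -17 dBu.
To reach -8 dBu requires -8 − (-17) = 9 dB of make-up.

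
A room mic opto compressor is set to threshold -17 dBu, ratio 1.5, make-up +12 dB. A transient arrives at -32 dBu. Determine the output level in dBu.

-32 dBu is 15 dB below the -17 dBu threshold, so no gain reduction is applied.
Make-up gain adds 12 dB: -32 + 12 = -20 dBu.

-20 dBu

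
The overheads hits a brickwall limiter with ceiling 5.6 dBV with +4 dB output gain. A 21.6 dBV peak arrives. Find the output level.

9.6 dBV

At ∞:1, everything above 5.6 dBV is held at the ceiling.
Output gain then adds 4 dB: 5.6 + 4 = 9.6 dBV.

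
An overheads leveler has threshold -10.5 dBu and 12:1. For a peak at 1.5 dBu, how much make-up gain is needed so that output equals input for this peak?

11 dB

Without make-up, output = threshold + overshoot/12 = -10.5 + 1 = -9.5 dBu.
Gap to target: 11 dB.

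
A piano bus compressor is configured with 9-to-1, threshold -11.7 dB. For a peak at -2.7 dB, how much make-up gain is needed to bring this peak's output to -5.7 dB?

5 dB

Without make-up, output = threshold + overshoot/9 = -11.7 + 1 = -10.7 dB.
Gap to target: 5 dB.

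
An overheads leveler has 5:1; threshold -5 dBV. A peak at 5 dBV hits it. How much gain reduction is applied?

8 dB

Overshoot = 5 − (-5) = 10 dB.
A 5:1 ratio leaves 2 dB of that excess.
Gain reduction = 10 − 2 = 8 dB.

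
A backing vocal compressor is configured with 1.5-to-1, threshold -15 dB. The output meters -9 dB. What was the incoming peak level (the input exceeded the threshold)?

That's 6 dB above the -15 dB threshold.
Input overshoot = R × output overshoot = 9 dB → input = -15 + 9 = -6 dB.

-6 dB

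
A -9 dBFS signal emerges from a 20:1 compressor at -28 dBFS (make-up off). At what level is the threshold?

Gain reduction = -9 − (-28) = 19 dB; output overshoot = GR / (R − 1) = 19 / 19 = 1 dB.
Threshold = output − output overshoot = -28 − 1 = -29 dBFS.

-29 dBFS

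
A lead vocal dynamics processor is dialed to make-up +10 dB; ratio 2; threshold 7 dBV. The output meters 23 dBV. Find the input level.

19 dBV

Before make-up, the level was 23 − 10 = 13 dBV.
Post-compression overshoot = 13 − 7 = 6 dB.
Undo the ratio: input overshoot = 6 × 2 = 12 dB, giving input = 19 dBV.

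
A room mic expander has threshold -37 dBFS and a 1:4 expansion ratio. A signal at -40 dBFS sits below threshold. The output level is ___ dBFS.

Undershoot = (-37) − (-40) = 3 dB.
At 1:4, that expands to 12 dB under threshold.
Output = -37 − 12 = -49 dBFS.

-49 dBFS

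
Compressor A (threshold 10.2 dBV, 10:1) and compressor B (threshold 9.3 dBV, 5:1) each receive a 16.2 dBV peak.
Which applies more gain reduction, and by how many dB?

A: overshoot 6 dB → output overshoot 0.6 dB → GR 5.4 dB.
B: overshoot 6.9 dB → output overshoot 1.38 dB → GR 5.52 dB.
Difference: 0.12 dB in favour of B.

B, by 0.12 dB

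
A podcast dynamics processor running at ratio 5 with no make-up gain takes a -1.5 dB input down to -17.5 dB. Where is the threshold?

Let T be the threshold. Output overshoot = (input overshoot)/R, so -17.5 − T = (-1.5 − T)/5.
5·(-17.5 − T) = -1.5 − T → 4·T = -87.5 − (-1.5) = -86.
T = -86/4 = -21.5 dB.

-21.5 dB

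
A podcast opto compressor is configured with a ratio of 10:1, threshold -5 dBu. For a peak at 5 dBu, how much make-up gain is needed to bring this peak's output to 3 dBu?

7 dB

Overshoot 10 dB → 10/10 = 1 dB after compression, so the compressed level is -5 + 1 = -4 dBu.
Make-up = target − compressed = 3 − (-4) = 7 dB.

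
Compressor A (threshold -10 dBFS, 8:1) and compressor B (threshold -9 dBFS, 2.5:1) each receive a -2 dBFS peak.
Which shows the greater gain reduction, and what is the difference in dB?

A, by 2.8 dB

A: GR = 8 − 8/8 = 7 dB.
B: GR = 7 − 7/2.5 = 4.2 dB.
A applies 2.8 dB more gain reduction.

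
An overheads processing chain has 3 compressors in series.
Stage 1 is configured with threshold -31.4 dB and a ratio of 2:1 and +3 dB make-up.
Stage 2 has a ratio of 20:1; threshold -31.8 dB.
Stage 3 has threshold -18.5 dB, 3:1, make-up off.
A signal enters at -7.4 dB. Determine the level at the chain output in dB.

-31.03 dB

Stage 1: 24 dB above -31.4 dB, reduced 2:1 to 12 dB above → -19.4 dB; +3 dB make-up → -16.4 dB.
Stage 2: overshoot 15.4 dB → 15.4/20 = 0.77 dB → -31.03 dB.
Stage 3: -31.03 dB is at or below the -18.5 dB threshold — no compression; output -31.03 dB.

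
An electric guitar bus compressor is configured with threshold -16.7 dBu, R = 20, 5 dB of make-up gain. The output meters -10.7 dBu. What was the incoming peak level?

Remove make-up: -10.7 − 5 = -15.7 dBu.
That's 1 dB above the -16.7 dBu threshold.
Before 20:1 compression the overshoot was 1 × 20 = 20 dB, so input = -16.7 + 20 = 3.3 dBu.

3.3 dBu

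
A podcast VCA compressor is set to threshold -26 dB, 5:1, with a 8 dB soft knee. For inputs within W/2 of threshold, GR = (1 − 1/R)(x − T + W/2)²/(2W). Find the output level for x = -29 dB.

-29.05 dB

x − T + W/2 = -29 − (-26) + 4 = 1.
GR = (1 − 1/5) × 1² / 16 = 0.8 × 1 / 16 = 0.05 dB.
Output = -29 − 0.05 = -29.05 dB.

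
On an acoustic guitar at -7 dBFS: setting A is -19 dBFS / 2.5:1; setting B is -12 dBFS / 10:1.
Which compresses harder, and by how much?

A: overshoot 12 dB → output overshoot 4.8 dB → GR 7.2 dB.
B: overshoot 5 dB → output overshoot 0.5 dB → GR 4.5 dB.
Difference: 2.7 dB in favour of A.

A, by 2.7 dB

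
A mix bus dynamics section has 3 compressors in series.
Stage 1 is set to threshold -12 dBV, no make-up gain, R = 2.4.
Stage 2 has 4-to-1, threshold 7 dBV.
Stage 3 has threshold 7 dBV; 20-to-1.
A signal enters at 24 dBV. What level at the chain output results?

3 dBV

Stage 1: overshoot 36 dB → 36/2.4 = 15 dB → 3 dBV.
Stage 2: 3 dBV is at or below the 7 dBV threshold — no compression; output 3 dBV.
Stage 3: below threshold (3 ≤ 7); passes unchanged; output 3 dBV.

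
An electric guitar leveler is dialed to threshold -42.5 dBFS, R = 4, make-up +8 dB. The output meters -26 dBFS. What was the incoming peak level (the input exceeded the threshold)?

Stripping the +8 dB make-up gives -34 dBFS at the gain stage.
The compressed level sits -34 − (-42.5) = 8.5 dB over threshold.
Before 4:1 compression the overshoot was 8.5 × 4 = 34 dB, so input = -42.5 + 34 = -8.5 dBFS.

-8.5 dBFS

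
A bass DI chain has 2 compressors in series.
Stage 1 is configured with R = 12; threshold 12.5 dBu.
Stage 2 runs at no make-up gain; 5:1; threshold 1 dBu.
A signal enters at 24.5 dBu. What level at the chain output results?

Stage 1: 12 dB above 12.5 dBu, reduced 12:1 to 1 dB above → 13.5 dBu.
Stage 2: overshoot 12.5 dB → 12.5/5 = 2.5 dB → 3.5 dBu.

3.5 dBu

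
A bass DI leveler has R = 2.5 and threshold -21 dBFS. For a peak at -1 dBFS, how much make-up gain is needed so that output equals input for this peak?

Without make-up, output = threshold + overshoot/2.5 = -21 + 8 = -13 dBFS.
Gap to target: 12 dB.

12 dB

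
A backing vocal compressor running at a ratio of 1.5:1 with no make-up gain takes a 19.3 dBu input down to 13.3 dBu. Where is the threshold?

Input is 18 dB above T (since output overshoot × R = input overshoot: (13.3 − T)·1.5 = 19.3 − T gives T = 1.3 dBu).
Check: 1.3 + (19.3 − 1.3)/1.5 = 1.3 + 12 = 13.3 dBu. ✓

1.3 dBu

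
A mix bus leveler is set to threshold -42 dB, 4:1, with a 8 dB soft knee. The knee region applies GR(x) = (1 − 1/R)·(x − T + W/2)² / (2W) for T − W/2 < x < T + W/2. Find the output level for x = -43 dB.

-43.421875 dB

x − T + W/2 = -43 − (-42) + 4 = 3.
GR = (1 − 1/4) × 3² / 16 = 0.75 × 9 / 16 = 0.421875 dB.
Output = -43 − 0.421875 = -43.421875 dB.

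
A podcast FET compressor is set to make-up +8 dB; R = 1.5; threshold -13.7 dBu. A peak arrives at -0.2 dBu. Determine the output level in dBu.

3.3 dBu

The input is 13.5 dB above the -13.7 dBu threshold.
1.5:1 compression reduces that to 13.5/1.5 = 9 dB over.
Output = -13.7 + 9 = -4.7 dBu; make-up adds 8 dB, giving 3.3 dBu.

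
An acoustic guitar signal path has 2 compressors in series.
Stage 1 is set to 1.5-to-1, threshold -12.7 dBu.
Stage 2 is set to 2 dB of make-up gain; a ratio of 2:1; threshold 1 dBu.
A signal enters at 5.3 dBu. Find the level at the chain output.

Stage 1: overshoot 18 dB → 18/1.5 = 12 dB → -0.7 dBu.
Stage 2: below threshold (-0.7 ≤ 1); passes unchanged; make-up brings it to 1.3 dBu.

1.3 dBu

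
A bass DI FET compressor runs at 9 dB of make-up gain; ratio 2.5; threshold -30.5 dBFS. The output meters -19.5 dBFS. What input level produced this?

Stripping the +9 dB make-up gives -28.5 dBFS at the gain stage.
The compressed level sits -28.5 − (-30.5) = 2 dB over threshold.
Before 2.5:1 compression the overshoot was 2 × 2.5 = 5 dB, so input = -30.5 + 5 = -25.5 dBFS.

-25.5 dBFS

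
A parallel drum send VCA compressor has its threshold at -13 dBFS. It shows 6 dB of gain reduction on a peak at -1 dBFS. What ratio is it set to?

Input overshoot = -1 − (-13) = 12 dB.
Output overshoot = 12 − 6 = 6 dB.
Ratio = input overshoot / output overshoot = 12 / 6 = 2.

2:1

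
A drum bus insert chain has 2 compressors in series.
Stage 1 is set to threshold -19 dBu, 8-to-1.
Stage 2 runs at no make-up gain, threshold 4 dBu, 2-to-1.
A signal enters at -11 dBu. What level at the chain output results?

-18 dBu

Stage 1: overshoot 8 dB → 8/8 = 1 dB → -18 dBu.
Stage 2: below threshold (-18 ≤ 4); passes unchanged; output -18 dBu.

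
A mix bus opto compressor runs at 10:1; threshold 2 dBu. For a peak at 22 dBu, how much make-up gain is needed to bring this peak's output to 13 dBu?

9 dB

The peak compresses to 2 + 20/10 = 4 dBu.
To reach 13 dBu requires 13 − 4 = 9 dB of make-up.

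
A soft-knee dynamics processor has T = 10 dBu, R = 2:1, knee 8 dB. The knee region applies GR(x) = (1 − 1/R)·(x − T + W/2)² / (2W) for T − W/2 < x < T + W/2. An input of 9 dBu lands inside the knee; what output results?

x − T + W/2 = 9 − 10 + 4 = 3.
GR = (1 − 1/2) × 3² / 16 = 0.5 × 9 / 16 = 0.28125 dB.
Output = 9 − 0.28125 = 8.71875 dBu.

8.71875 dBu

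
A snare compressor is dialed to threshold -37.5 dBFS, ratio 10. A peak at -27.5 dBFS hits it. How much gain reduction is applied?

-27.5 dBFS exceeds the threshold by 10 dB.
A 10:1 ratio leaves 1 dB of that excess.
Gain reduction = 10 − 1 = 9 dB.

9 dB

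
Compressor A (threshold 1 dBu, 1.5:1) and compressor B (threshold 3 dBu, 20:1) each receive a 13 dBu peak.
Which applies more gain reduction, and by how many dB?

A: 12 dB over, compressed to 8 dB over, so 4 dB of GR.
B: 10 dB over, compressed to 0.5 dB over, so 9.5 dB of GR.
B applies 5.5 dB more gain reduction.

B, by 5.5 dB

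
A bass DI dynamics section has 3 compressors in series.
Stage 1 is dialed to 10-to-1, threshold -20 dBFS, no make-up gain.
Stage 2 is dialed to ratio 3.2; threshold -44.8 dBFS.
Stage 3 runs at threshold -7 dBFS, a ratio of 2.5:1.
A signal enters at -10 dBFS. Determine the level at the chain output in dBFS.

-36.7375 dBFS

Stage 1: 10 dB above -20 dBFS, reduced 10:1 to 1 dB above → -19 dBFS.
Stage 2: -19 dBFS is 25.8 dB over -44.8 dBFS; at 3.2:1 that becomes 8.0625 dB over, giving -36.7375 dBFS.
Stage 3: -36.7375 dBFS is at or below the -7 dBFS threshold — no compression; output -36.7375 dBFS.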